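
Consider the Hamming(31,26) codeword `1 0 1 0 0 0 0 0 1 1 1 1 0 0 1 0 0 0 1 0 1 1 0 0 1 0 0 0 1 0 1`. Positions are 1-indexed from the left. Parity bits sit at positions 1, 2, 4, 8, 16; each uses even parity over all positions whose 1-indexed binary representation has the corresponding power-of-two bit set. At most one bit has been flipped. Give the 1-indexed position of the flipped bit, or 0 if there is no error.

2

s1: b1⊕b3⊕b5⊕b7⊕b9⊕b11⊕b13⊕b15⊕b17⊕b19⊕b21⊕b23⊕b25⊕b27⊕b29⊕b31 = 1⊕1⊕0⊕0⊕1⊕1⊕0⊕1⊕0⊕1⊕1⊕0⊕1⊕0⊕1⊕1 = 0
s2: b2⊕b3⊕b6⊕b7⊕b10⊕b11⊕b14⊕b15⊕b18⊕b19⊕b22⊕b23⊕b26⊕b27⊕b30⊕b31 = 0⊕1⊕0⊕0⊕1⊕1⊕0⊕1⊕0⊕1⊕1⊕0⊕0⊕0⊕0⊕1 = 1
s4: b4⊕b5⊕b6⊕b7⊕b12⊕b13⊕b14⊕b15⊕b20⊕b21⊕b22⊕b23⊕b28⊕b29⊕b30⊕b31 = 0⊕0⊕0⊕0⊕1⊕0⊕0⊕1⊕0⊕1⊕1⊕0⊕0⊕1⊕0⊕1 = 0
s8: b8⊕b9⊕b10⊕b11⊕b12⊕b13⊕b14⊕b15⊕b24⊕b25⊕b26⊕b27⊕b28⊕b29⊕b30⊕b31 = 0⊕1⊕1⊕1⊕1⊕0⊕0⊕1⊕0⊕1⊕0⊕0⊕0⊕1⊕0⊕1 = 0
s16: b16⊕b17⊕b18⊕b19⊕b20⊕b21⊕b22⊕b23⊕b24⊕b25⊕b26⊕b27⊕b28⊕b29⊕b30⊕b31 = 0⊕0⊕0⊕1⊕0⊕1⊕1⊕0⊕0⊕1⊕0⊕0⊕0⊕1⊕0⊕1 = 0
Syndrome (s16...s1) = 00010 → position 2.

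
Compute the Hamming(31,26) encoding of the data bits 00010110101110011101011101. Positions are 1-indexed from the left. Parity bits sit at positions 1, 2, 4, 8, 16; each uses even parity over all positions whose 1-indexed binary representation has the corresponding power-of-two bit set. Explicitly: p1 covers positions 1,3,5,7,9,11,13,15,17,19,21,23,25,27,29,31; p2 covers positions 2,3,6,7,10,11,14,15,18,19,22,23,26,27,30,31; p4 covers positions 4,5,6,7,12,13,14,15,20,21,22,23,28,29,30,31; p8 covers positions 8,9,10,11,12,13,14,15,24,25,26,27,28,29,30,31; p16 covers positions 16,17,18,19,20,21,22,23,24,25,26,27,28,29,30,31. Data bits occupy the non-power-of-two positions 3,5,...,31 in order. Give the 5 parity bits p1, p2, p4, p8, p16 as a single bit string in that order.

Place data bits at non-power-of-two positions: b3=0, b5=0, b6=0, b7=1, b9=0, b10=1, b11=1, b12=0, b13=1, b14=0, b15=1, b17=1, b18=1, b19=0, b20=0, b21=1, b22=1, b23=1, b24=0, b25=1, b26=0, b27=1, b28=1, b29=1, b30=0, b31=1.
p1 = XOR of data positions {3,5,7,9,11,13,15,17,19,21,23,25,27,29,31} = 0⊕0⊕1⊕0⊕1⊕1⊕1⊕1⊕0⊕1⊕1⊕1⊕1⊕1⊕1 = 1
p2 = XOR of data positions {3,6,7,10,11,14,15,18,19,22,23,26,27,30,31} = 0⊕0⊕1⊕1⊕1⊕0⊕1⊕1⊕0⊕1⊕1⊕0⊕1⊕0⊕1 = 1
p4 = XOR of data positions {5,6,7,12,13,14,15,20,21,22,23,28,29,30,31} = 0⊕0⊕1⊕0⊕1⊕0⊕1⊕0⊕1⊕1⊕1⊕1⊕1⊕0⊕1 = 1
p8 = XOR of data positions {9,10,11,12,13,14,15,24,25,26,27,28,29,30,31} = 0⊕1⊕1⊕0⊕1⊕0⊕1⊕0⊕1⊕0⊕1⊕1⊕1⊕0⊕1 = 1
p16 = XOR of data positions {17,18,19,20,21,22,23,24,25,26,27,28,29,30,31} = 1⊕1⊕0⊕0⊕1⊕1⊕1⊕0⊕1⊕0⊕1⊕1⊕1⊕0⊕1 = 0
Parity bits p1,p2,p4,p8,p16 = 11110

11110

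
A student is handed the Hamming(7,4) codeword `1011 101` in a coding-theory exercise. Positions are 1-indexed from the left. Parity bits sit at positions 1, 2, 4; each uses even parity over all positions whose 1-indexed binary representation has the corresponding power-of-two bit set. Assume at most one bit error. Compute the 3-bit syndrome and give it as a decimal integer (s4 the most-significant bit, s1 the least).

s1: b1⊕b3⊕b5⊕b7 = 1⊕1⊕1⊕1 = 0
s2: b2⊕b3⊕b6⊕b7 = 0⊕1⊕0⊕1 = 0
s4: b4⊕b5⊕b6⊕b7 = 1⊕1⊕0⊕1 = 1
Syndrome (s4...s1) = 100 → position 4.

4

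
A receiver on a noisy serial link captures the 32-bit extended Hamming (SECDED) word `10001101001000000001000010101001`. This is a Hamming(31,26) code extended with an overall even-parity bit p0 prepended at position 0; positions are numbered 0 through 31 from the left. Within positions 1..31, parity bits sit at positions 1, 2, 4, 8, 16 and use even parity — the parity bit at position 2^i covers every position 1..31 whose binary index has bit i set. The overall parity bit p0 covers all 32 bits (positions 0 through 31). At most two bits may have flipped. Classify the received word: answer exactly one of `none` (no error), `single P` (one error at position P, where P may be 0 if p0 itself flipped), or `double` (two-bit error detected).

double

s1: b1⊕b3⊕b5⊕b7⊕b9⊕b11⊕b13⊕b15⊕b17⊕b19⊕b21⊕b23⊕b25⊕b27⊕b29⊕b31 = 0⊕0⊕1⊕1⊕0⊕0⊕0⊕0⊕0⊕1⊕0⊕0⊕0⊕0⊕0⊕1 = 0
s2: b2⊕b3⊕b6⊕b7⊕b10⊕b11⊕b14⊕b15⊕b18⊕b19⊕b22⊕b23⊕b26⊕b27⊕b30⊕b31 = 0⊕0⊕0⊕1⊕1⊕0⊕0⊕0⊕0⊕1⊕0⊕0⊕1⊕0⊕0⊕1 = 1
s4: b4⊕b5⊕b6⊕b7⊕b12⊕b13⊕b14⊕b15⊕b20⊕b21⊕b22⊕b23⊕b28⊕b29⊕b30⊕b31 = 1⊕1⊕0⊕1⊕0⊕0⊕0⊕0⊕0⊕0⊕0⊕0⊕1⊕0⊕0⊕1 = 1
s8: b8⊕b9⊕b10⊕b11⊕b12⊕b13⊕b14⊕b15⊕b24⊕b25⊕b26⊕b27⊕b28⊕b29⊕b30⊕b31 = 0⊕0⊕1⊕0⊕0⊕0⊕0⊕0⊕1⊕0⊕1⊕0⊕1⊕0⊕0⊕1 = 1
s16: b16⊕b17⊕b18⊕b19⊕b20⊕b21⊕b22⊕b23⊕b24⊕b25⊕b26⊕b27⊕b28⊕b29⊕b30⊕b31 = 0⊕0⊕0⊕1⊕0⊕0⊕0⊕0⊕1⊕0⊕1⊕0⊕1⊕0⊕0⊕1 = 1
Syndrome (s16...s1) = 11110 → position 30.
Overall parity (XOR of all 32 bits, including p0): 1⊕0⊕0⊕0⊕1⊕1⊕0⊕1⊕0⊕0⊕1⊕0⊕0⊕0⊕0⊕0⊕0⊕0⊕0⊕1⊕0⊕0⊕0⊕0⊕1⊕0⊕1⊕0⊕1⊕0⊕0⊕1 = 0
Overall=0, syndrome position=30 → double-bit error detected (uncorrectable).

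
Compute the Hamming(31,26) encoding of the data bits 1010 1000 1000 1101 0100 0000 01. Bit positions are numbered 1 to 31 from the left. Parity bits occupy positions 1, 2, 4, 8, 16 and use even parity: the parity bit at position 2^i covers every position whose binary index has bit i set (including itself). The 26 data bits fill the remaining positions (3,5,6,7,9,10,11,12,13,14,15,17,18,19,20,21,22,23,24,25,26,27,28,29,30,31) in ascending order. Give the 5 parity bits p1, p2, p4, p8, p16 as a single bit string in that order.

Place data bits at non-power-of-two positions: b3=1, b5=0, b6=1, b7=0, b9=1, b10=0, b11=0, b12=0, b13=1, b14=0, b15=0, b17=0, b18=1, b19=1, b20=0, b21=1, b22=0, b23=1, b24=0, b25=0, b26=0, b27=0, b28=0, b29=0, b30=0, b31=1.
p1 = XOR of data positions {3,5,7,9,11,13,15,17,19,21,23,25,27,29,31} = 1⊕0⊕0⊕1⊕0⊕1⊕0⊕0⊕1⊕1⊕1⊕0⊕0⊕0⊕1 = 1
p2 = XOR of data positions {3,6,7,10,11,14,15,18,19,22,23,26,27,30,31} = 1⊕1⊕0⊕0⊕0⊕0⊕0⊕1⊕1⊕0⊕1⊕0⊕0⊕0⊕1 = 0
p4 = XOR of data positions {5,6,7,12,13,14,15,20,21,22,23,28,29,30,31} = 0⊕1⊕0⊕0⊕1⊕0⊕0⊕0⊕1⊕0⊕1⊕0⊕0⊕0⊕1 = 1
p8 = XOR of data positions {9,10,11,12,13,14,15,24,25,26,27,28,29,30,31} = 1⊕0⊕0⊕0⊕1⊕0⊕0⊕0⊕0⊕0⊕0⊕0⊕0⊕0⊕1 = 1
p16 = XOR of data positions {17,18,19,20,21,22,23,24,25,26,27,28,29,30,31} = 0⊕1⊕1⊕0⊕1⊕0⊕1⊕0⊕0⊕0⊕0⊕0⊕0⊕0⊕1 = 1
Parity bits p1,p2,p4,p8,p16 = 10111

10111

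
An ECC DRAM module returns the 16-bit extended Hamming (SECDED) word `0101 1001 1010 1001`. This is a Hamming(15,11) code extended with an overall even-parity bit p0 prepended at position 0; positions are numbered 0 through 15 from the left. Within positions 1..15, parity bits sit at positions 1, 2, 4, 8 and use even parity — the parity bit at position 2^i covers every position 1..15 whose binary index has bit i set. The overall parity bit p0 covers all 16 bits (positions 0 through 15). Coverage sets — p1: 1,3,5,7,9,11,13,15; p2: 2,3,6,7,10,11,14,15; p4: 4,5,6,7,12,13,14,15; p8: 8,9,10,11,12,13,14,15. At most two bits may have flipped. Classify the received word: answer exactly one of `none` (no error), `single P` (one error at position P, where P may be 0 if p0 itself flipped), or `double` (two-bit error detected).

none

s1: b1⊕b3⊕b5⊕b7⊕b9⊕b11⊕b13⊕b15 = 1⊕1⊕0⊕1⊕0⊕0⊕0⊕1 = 0
s2: b2⊕b3⊕b6⊕b7⊕b10⊕b11⊕b14⊕b15 = 0⊕1⊕0⊕1⊕1⊕0⊕0⊕1 = 0
s4: b4⊕b5⊕b6⊕b7⊕b12⊕b13⊕b14⊕b15 = 1⊕0⊕0⊕1⊕1⊕0⊕0⊕1 = 0
s8: b8⊕b9⊕b10⊕b11⊕b12⊕b13⊕b14⊕b15 = 1⊕0⊕1⊕0⊕1⊕0⊕0⊕1 = 0
Syndrome (s8...s1) = 0000 → position 0 (no error).
Overall parity (XOR of all 16 bits, including p0): 0⊕1⊕0⊕1⊕1⊕0⊕0⊕1⊕1⊕0⊕1⊕0⊕1⊕0⊕0⊕1 = 0
Overall=0, syndrome position=0 → no error.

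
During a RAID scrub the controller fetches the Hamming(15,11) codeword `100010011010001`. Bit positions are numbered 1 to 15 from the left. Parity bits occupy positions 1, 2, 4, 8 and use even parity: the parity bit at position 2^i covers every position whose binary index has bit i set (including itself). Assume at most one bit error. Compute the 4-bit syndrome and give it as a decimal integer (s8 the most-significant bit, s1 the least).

s1: b1⊕b3⊕b5⊕b7⊕b9⊕b11⊕b13⊕b15 = 1⊕0⊕1⊕0⊕1⊕1⊕0⊕1 = 1
s2: b2⊕b3⊕b6⊕b7⊕b10⊕b11⊕b14⊕b15 = 0⊕0⊕0⊕0⊕0⊕1⊕0⊕1 = 0
s4: b4⊕b5⊕b6⊕b7⊕b12⊕b13⊕b14⊕b15 = 0⊕1⊕0⊕0⊕0⊕0⊕0⊕1 = 0
s8: b8⊕b9⊕b10⊕b11⊕b12⊕b13⊕b14⊕b15 = 1⊕1⊕0⊕1⊕0⊕0⊕0⊕1 = 0
Syndrome (s8...s1) = 0001 → position 1.

1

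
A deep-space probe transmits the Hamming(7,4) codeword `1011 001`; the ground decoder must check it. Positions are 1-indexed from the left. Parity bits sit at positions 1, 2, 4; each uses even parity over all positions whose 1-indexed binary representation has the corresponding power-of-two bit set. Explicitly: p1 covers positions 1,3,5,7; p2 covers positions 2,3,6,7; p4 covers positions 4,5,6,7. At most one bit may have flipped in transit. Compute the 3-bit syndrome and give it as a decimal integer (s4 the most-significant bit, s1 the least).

1

s1: b1⊕b3⊕b5⊕b7 = 1⊕1⊕0⊕1 = 1
s2: b2⊕b3⊕b6⊕b7 = 0⊕1⊕0⊕1 = 0
s4: b4⊕b5⊕b6⊕b7 = 1⊕0⊕0⊕1 = 0
Syndrome (s4...s1) = 001 → position 1.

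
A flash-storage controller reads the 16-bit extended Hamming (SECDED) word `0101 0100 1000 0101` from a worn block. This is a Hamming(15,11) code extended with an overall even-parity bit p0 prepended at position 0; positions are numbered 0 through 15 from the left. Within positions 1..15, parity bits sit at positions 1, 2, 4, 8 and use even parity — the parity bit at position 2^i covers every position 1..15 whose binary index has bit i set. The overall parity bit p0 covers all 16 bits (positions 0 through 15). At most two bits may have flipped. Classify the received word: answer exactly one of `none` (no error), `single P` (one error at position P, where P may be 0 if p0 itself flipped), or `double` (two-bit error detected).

double

s1: b1⊕b3⊕b5⊕b7⊕b9⊕b11⊕b13⊕b15 = 1⊕1⊕1⊕0⊕0⊕0⊕1⊕1 = 1
s2: b2⊕b3⊕b6⊕b7⊕b10⊕b11⊕b14⊕b15 = 0⊕1⊕0⊕0⊕0⊕0⊕0⊕1 = 0
s4: b4⊕b5⊕b6⊕b7⊕b12⊕b13⊕b14⊕b15 = 0⊕1⊕0⊕0⊕0⊕1⊕0⊕1 = 1
s8: b8⊕b9⊕b10⊕b11⊕b12⊕b13⊕b14⊕b15 = 1⊕0⊕0⊕0⊕0⊕1⊕0⊕1 = 1
Syndrome (s8...s1) = 1101 → position 13.
Overall parity (XOR of all 16 bits, including p0): 0⊕1⊕0⊕1⊕0⊕1⊕0⊕0⊕1⊕0⊕0⊕0⊕0⊕1⊕0⊕1 = 0
Overall=0, syndrome position=13 → double-bit error detected (uncorrectable).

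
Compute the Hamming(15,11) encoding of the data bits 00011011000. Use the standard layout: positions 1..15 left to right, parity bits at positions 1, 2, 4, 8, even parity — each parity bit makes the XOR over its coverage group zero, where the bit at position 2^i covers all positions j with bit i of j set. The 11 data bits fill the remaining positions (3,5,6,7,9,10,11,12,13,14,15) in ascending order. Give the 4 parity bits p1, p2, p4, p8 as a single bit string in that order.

1001

Place data bits at non-power-of-two positions: b3=0, b5=0, b6=0, b7=1, b9=1, b10=0, b11=1, b12=1, b13=0, b14=0, b15=0.
p1 = XOR of data positions {3,5,7,9,11,13,15} = 0⊕0⊕1⊕1⊕1⊕0⊕0 = 1
p2 = XOR of data positions {3,6,7,10,11,14,15} = 0⊕0⊕1⊕0⊕1⊕0⊕0 = 0
p4 = XOR of data positions {5,6,7,12,13,14,15} = 0⊕0⊕1⊕1⊕0⊕0⊕0 = 0
p8 = XOR of data positions {9,10,11,12,13,14,15} = 1⊕0⊕1⊕1⊕0⊕0⊕0 = 1
Parity bits p1,p2,p4,p8 = 1001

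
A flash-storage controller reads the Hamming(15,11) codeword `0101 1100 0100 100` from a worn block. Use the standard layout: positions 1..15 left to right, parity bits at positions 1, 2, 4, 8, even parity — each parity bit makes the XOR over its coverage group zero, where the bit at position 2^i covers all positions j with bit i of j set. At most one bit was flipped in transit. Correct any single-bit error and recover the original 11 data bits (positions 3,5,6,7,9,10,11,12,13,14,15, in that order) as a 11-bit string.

s1: b1⊕b3⊕b5⊕b7⊕b9⊕b11⊕b13⊕b15 = 0⊕0⊕1⊕0⊕0⊕0⊕1⊕0 = 0
s2: b2⊕b3⊕b6⊕b7⊕b10⊕b11⊕b14⊕b15 = 1⊕0⊕1⊕0⊕1⊕0⊕0⊕0 = 1
s4: b4⊕b5⊕b6⊕b7⊕b12⊕b13⊕b14⊕b15 = 1⊕1⊕1⊕0⊕0⊕1⊕0⊕0 = 0
s8: b8⊕b9⊕b10⊕b11⊕b12⊕b13⊕b14⊕b15 = 0⊕0⊕1⊕0⊕0⊕1⊕0⊕0 = 0
Syndrome (s8...s1) = 0010 → position 2.
Flip bit 2: corrected codeword = 000111000100100
Data bits at positions 3,5,6,7,9,10,11,12,13,14,15: 01100100100

01100100100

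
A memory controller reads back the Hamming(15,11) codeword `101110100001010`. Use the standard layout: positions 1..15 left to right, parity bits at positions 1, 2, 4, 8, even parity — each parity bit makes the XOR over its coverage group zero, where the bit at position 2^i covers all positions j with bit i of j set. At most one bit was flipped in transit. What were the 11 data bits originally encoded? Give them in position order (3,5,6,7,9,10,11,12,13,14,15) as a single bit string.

11110001010

s1: b1⊕b3⊕b5⊕b7⊕b9⊕b11⊕b13⊕b15 = 1⊕1⊕1⊕1⊕0⊕0⊕0⊕0 = 0
s2: b2⊕b3⊕b6⊕b7⊕b10⊕b11⊕b14⊕b15 = 0⊕1⊕0⊕1⊕0⊕0⊕1⊕0 = 1
s4: b4⊕b5⊕b6⊕b7⊕b12⊕b13⊕b14⊕b15 = 1⊕1⊕0⊕1⊕1⊕0⊕1⊕0 = 1
s8: b8⊕b9⊕b10⊕b11⊕b12⊕b13⊕b14⊕b15 = 0⊕0⊕0⊕0⊕1⊕0⊕1⊕0 = 0
Syndrome (s8...s1) = 0110 → position 6.
Flip bit 6: corrected codeword = 101111100001010
Data bits at positions 3,5,6,7,9,10,11,12,13,14,15: 11110001010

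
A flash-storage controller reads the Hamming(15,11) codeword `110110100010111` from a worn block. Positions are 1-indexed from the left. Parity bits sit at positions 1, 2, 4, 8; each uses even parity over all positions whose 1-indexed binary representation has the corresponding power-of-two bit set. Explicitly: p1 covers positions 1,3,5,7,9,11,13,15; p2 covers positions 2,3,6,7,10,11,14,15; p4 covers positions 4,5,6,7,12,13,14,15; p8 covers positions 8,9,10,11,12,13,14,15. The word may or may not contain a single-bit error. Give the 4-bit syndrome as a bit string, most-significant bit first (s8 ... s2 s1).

0010

s1: b1⊕b3⊕b5⊕b7⊕b9⊕b11⊕b13⊕b15 = 1⊕0⊕1⊕1⊕0⊕1⊕1⊕1 = 0
s2: b2⊕b3⊕b6⊕b7⊕b10⊕b11⊕b14⊕b15 = 1⊕0⊕0⊕1⊕0⊕1⊕1⊕1 = 1
s4: b4⊕b5⊕b6⊕b7⊕b12⊕b13⊕b14⊕b15 = 1⊕1⊕0⊕1⊕0⊕1⊕1⊕1 = 0
s8: b8⊕b9⊕b10⊕b11⊕b12⊕b13⊕b14⊕b15 = 0⊕0⊕0⊕1⊕0⊕1⊕1⊕1 = 0
Syndrome (s8...s1) = 0010 → position 2.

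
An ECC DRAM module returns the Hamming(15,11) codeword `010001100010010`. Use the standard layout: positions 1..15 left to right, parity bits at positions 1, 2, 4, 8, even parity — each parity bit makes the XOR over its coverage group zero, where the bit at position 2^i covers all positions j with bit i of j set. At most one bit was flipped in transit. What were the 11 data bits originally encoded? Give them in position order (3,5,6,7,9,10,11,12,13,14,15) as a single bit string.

00010010010

s1: b1⊕b3⊕b5⊕b7⊕b9⊕b11⊕b13⊕b15 = 0⊕0⊕0⊕1⊕0⊕1⊕0⊕0 = 0
s2: b2⊕b3⊕b6⊕b7⊕b10⊕b11⊕b14⊕b15 = 1⊕0⊕1⊕1⊕0⊕1⊕1⊕0 = 1
s4: b4⊕b5⊕b6⊕b7⊕b12⊕b13⊕b14⊕b15 = 0⊕0⊕1⊕1⊕0⊕0⊕1⊕0 = 1
s8: b8⊕b9⊕b10⊕b11⊕b12⊕b13⊕b14⊕b15 = 0⊕0⊕0⊕1⊕0⊕0⊕1⊕0 = 0
Syndrome (s8...s1) = 0110 → position 6.
Flip bit 6: corrected codeword = 010000100010010
Data bits at positions 3,5,6,7,9,10,11,12,13,14,15: 00010010010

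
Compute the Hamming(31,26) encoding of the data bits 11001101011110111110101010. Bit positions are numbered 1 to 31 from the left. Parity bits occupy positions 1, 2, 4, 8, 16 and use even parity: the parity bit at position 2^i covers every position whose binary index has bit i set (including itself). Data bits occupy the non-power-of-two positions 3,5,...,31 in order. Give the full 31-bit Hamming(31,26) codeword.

Place data bits at non-power-of-two positions: b3=1, b5=1, b6=0, b7=0, b9=1, b10=1, b11=0, b12=1, b13=0, b14=1, b15=1, b17=1, b18=1, b19=0, b20=1, b21=1, b22=1, b23=1, b24=1, b25=0, b26=1, b27=0, b28=1, b29=0, b30=1, b31=0.
p1 = XOR of data positions {3,5,7,9,11,13,15,17,19,21,23,25,27,29,31} = 1⊕1⊕0⊕1⊕0⊕0⊕1⊕1⊕0⊕1⊕1⊕0⊕0⊕0⊕0 = 1
p2 = XOR of data positions {3,6,7,10,11,14,15,18,19,22,23,26,27,30,31} = 1⊕0⊕0⊕1⊕0⊕1⊕1⊕1⊕0⊕1⊕1⊕1⊕0⊕1⊕0 = 1
p4 = XOR of data positions {5,6,7,12,13,14,15,20,21,22,23,28,29,30,31} = 1⊕0⊕0⊕1⊕0⊕1⊕1⊕1⊕1⊕1⊕1⊕1⊕0⊕1⊕0 = 0
p8 = XOR of data positions {9,10,11,12,13,14,15,24,25,26,27,28,29,30,31} = 1⊕1⊕0⊕1⊕0⊕1⊕1⊕1⊕0⊕1⊕0⊕1⊕0⊕1⊕0 = 1
p16 = XOR of data positions {17,18,19,20,21,22,23,24,25,26,27,28,29,30,31} = 1⊕1⊕0⊕1⊕1⊕1⊕1⊕1⊕0⊕1⊕0⊕1⊕0⊕1⊕0 = 0
Codeword b1..b31 = 1110100111010110110111110101010

1110100111010110110111110101010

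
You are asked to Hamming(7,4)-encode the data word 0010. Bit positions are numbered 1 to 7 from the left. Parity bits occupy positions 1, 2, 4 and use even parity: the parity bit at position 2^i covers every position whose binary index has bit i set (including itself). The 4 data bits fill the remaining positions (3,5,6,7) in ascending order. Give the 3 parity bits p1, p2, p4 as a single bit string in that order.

Place data bits at non-power-of-two positions: b3=0, b5=0, b6=1, b7=0.
p1 = XOR of data positions {3,5,7} = 0⊕0⊕0 = 0
p2 = XOR of data positions {3,6,7} = 0⊕1⊕0 = 1
p4 = XOR of data positions {5,6,7} = 0⊕1⊕0 = 1
Parity bits p1,p2,p4 = 011

011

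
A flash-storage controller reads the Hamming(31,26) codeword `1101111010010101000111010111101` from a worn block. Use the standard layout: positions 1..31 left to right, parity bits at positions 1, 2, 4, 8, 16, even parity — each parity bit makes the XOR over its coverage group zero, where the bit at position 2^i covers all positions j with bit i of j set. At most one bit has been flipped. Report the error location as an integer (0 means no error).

s1: b1⊕b3⊕b5⊕b7⊕b9⊕b11⊕b13⊕b15⊕b17⊕b19⊕b21⊕b23⊕b25⊕b27⊕b29⊕b31 = 1⊕0⊕1⊕1⊕1⊕0⊕0⊕0⊕0⊕0⊕1⊕0⊕0⊕1⊕1⊕1 = 0
s2: b2⊕b3⊕b6⊕b7⊕b10⊕b11⊕b14⊕b15⊕b18⊕b19⊕b22⊕b23⊕b26⊕b27⊕b30⊕b31 = 1⊕0⊕1⊕1⊕0⊕0⊕1⊕0⊕0⊕0⊕1⊕0⊕1⊕1⊕0⊕1 = 0
s4: b4⊕b5⊕b6⊕b7⊕b12⊕b13⊕b14⊕b15⊕b20⊕b21⊕b22⊕b23⊕b28⊕b29⊕b30⊕b31 = 1⊕1⊕1⊕1⊕1⊕0⊕1⊕0⊕1⊕1⊕1⊕0⊕1⊕1⊕0⊕1 = 0
s8: b8⊕b9⊕b10⊕b11⊕b12⊕b13⊕b14⊕b15⊕b24⊕b25⊕b26⊕b27⊕b28⊕b29⊕b30⊕b31 = 0⊕1⊕0⊕0⊕1⊕0⊕1⊕0⊕1⊕0⊕1⊕1⊕1⊕1⊕0⊕1 = 1
s16: b16⊕b17⊕b18⊕b19⊕b20⊕b21⊕b22⊕b23⊕b24⊕b25⊕b26⊕b27⊕b28⊕b29⊕b30⊕b31 = 1⊕0⊕0⊕0⊕1⊕1⊕1⊕0⊕1⊕0⊕1⊕1⊕1⊕1⊕0⊕1 = 0
Syndrome (s16...s1) = 01000 → position 8.

8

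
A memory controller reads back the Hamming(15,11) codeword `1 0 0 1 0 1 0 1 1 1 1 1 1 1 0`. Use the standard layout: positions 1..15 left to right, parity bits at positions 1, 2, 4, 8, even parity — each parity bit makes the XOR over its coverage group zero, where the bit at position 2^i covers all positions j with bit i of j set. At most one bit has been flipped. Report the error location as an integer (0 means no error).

12

s1: b1⊕b3⊕b5⊕b7⊕b9⊕b11⊕b13⊕b15 = 1⊕0⊕0⊕0⊕1⊕1⊕1⊕0 = 0
s2: b2⊕b3⊕b6⊕b7⊕b10⊕b11⊕b14⊕b15 = 0⊕0⊕1⊕0⊕1⊕1⊕1⊕0 = 0
s4: b4⊕b5⊕b6⊕b7⊕b12⊕b13⊕b14⊕b15 = 1⊕0⊕1⊕0⊕1⊕1⊕1⊕0 = 1
s8: b8⊕b9⊕b10⊕b11⊕b12⊕b13⊕b14⊕b15 = 1⊕1⊕1⊕1⊕1⊕1⊕1⊕0 = 1
Syndrome (s8...s1) = 1100 → position 12.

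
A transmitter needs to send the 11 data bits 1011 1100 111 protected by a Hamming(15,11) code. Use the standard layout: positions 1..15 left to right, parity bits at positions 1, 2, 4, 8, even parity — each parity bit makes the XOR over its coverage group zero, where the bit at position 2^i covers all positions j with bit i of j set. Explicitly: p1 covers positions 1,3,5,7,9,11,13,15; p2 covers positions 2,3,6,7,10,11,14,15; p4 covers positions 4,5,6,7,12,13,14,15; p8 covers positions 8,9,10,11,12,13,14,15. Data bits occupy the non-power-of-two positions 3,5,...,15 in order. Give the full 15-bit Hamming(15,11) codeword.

101101111100111

Place data bits at non-power-of-two positions: b3=1, b5=0, b6=1, b7=1, b9=1, b10=1, b11=0, b12=0, b13=1, b14=1, b15=1.
p1 = XOR of data positions {3,5,7,9,11,13,15} = 1⊕0⊕1⊕1⊕0⊕1⊕1 = 1
p2 = XOR of data positions {3,6,7,10,11,14,15} = 1⊕1⊕1⊕1⊕0⊕1⊕1 = 0
p4 = XOR of data positions {5,6,7,12,13,14,15} = 0⊕1⊕1⊕0⊕1⊕1⊕1 = 1
p8 = XOR of data positions {9,10,11,12,13,14,15} = 1⊕1⊕0⊕0⊕1⊕1⊕1 = 1
Codeword b1..b15 = 101101111100111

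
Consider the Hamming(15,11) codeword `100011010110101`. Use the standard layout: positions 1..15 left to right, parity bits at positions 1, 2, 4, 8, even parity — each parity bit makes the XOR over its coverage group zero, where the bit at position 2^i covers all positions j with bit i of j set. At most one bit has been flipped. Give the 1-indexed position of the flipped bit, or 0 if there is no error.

s1: b1⊕b3⊕b5⊕b7⊕b9⊕b11⊕b13⊕b15 = 1⊕0⊕1⊕0⊕0⊕1⊕1⊕1 = 1
s2: b2⊕b3⊕b6⊕b7⊕b10⊕b11⊕b14⊕b15 = 0⊕0⊕1⊕0⊕1⊕1⊕0⊕1 = 0
s4: b4⊕b5⊕b6⊕b7⊕b12⊕b13⊕b14⊕b15 = 0⊕1⊕1⊕0⊕0⊕1⊕0⊕1 = 0
s8: b8⊕b9⊕b10⊕b11⊕b12⊕b13⊕b14⊕b15 = 1⊕0⊕1⊕1⊕0⊕1⊕0⊕1 = 1
Syndrome (s8...s1) = 1001 → position 9.

9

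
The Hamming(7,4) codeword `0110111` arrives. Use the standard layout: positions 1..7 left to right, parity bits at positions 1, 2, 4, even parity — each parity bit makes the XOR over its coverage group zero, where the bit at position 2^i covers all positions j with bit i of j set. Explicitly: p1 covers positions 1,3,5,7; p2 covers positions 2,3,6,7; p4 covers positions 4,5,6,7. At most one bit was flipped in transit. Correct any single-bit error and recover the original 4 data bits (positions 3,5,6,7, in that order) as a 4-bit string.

1011

s1: b1⊕b3⊕b5⊕b7 = 0⊕1⊕1⊕1 = 1
s2: b2⊕b3⊕b6⊕b7 = 1⊕1⊕1⊕1 = 0
s4: b4⊕b5⊕b6⊕b7 = 0⊕1⊕1⊕1 = 1
Syndrome (s4...s1) = 101 → position 5.
Flip bit 5: corrected codeword = 0110011
Data bits at positions 3,5,6,7: 1011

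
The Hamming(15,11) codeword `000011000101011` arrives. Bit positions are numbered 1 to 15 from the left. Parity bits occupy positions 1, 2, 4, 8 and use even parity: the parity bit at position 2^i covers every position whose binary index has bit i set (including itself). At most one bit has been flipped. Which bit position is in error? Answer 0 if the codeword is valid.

s1: b1⊕b3⊕b5⊕b7⊕b9⊕b11⊕b13⊕b15 = 0⊕0⊕1⊕0⊕0⊕0⊕0⊕1 = 0
s2: b2⊕b3⊕b6⊕b7⊕b10⊕b11⊕b14⊕b15 = 0⊕0⊕1⊕0⊕1⊕0⊕1⊕1 = 0
s4: b4⊕b5⊕b6⊕b7⊕b12⊕b13⊕b14⊕b15 = 0⊕1⊕1⊕0⊕1⊕0⊕1⊕1 = 1
s8: b8⊕b9⊕b10⊕b11⊕b12⊕b13⊕b14⊕b15 = 0⊕0⊕1⊕0⊕1⊕0⊕1⊕1 = 0
Syndrome (s8...s1) = 0100 → position 4.

4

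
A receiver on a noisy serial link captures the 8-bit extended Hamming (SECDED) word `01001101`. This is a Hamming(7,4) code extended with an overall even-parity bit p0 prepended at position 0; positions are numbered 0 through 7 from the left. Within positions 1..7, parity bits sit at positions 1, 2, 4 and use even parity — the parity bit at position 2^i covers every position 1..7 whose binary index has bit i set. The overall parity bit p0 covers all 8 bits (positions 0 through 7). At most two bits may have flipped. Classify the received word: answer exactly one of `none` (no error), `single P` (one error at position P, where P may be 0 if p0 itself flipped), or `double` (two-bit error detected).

s1: b1⊕b3⊕b5⊕b7 = 1⊕0⊕1⊕1 = 1
s2: b2⊕b3⊕b6⊕b7 = 0⊕0⊕0⊕1 = 1
s4: b4⊕b5⊕b6⊕b7 = 1⊕1⊕0⊕1 = 1
Syndrome (s4...s1) = 111 → position 7.
Overall parity (XOR of all 8 bits, including p0): 0⊕1⊕0⊕0⊕1⊕1⊕0⊕1 = 0
Overall=0, syndrome position=7 → double-bit error detected (uncorrectable).

double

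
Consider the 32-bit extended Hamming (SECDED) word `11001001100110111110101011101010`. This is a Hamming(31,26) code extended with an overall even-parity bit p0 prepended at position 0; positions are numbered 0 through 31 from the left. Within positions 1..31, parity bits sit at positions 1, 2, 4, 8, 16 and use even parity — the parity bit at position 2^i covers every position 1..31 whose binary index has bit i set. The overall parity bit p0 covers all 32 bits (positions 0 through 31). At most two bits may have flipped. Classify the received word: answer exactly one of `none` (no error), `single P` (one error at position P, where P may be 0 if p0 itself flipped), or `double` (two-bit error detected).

single 4

s1: b1⊕b3⊕b5⊕b7⊕b9⊕b11⊕b13⊕b15⊕b17⊕b19⊕b21⊕b23⊕b25⊕b27⊕b29⊕b31 = 1⊕0⊕0⊕1⊕0⊕1⊕0⊕1⊕1⊕0⊕0⊕0⊕1⊕0⊕0⊕0 = 0
s2: b2⊕b3⊕b6⊕b7⊕b10⊕b11⊕b14⊕b15⊕b18⊕b19⊕b22⊕b23⊕b26⊕b27⊕b30⊕b31 = 0⊕0⊕0⊕1⊕0⊕1⊕1⊕1⊕1⊕0⊕1⊕0⊕1⊕0⊕1⊕0 = 0
s4: b4⊕b5⊕b6⊕b7⊕b12⊕b13⊕b14⊕b15⊕b20⊕b21⊕b22⊕b23⊕b28⊕b29⊕b30⊕b31 = 1⊕0⊕0⊕1⊕1⊕0⊕1⊕1⊕1⊕0⊕1⊕0⊕1⊕0⊕1⊕0 = 1
s8: b8⊕b9⊕b10⊕b11⊕b12⊕b13⊕b14⊕b15⊕b24⊕b25⊕b26⊕b27⊕b28⊕b29⊕b30⊕b31 = 1⊕0⊕0⊕1⊕1⊕0⊕1⊕1⊕1⊕1⊕1⊕0⊕1⊕0⊕1⊕0 = 0
s16: b16⊕b17⊕b18⊕b19⊕b20⊕b21⊕b22⊕b23⊕b24⊕b25⊕b26⊕b27⊕b28⊕b29⊕b30⊕b31 = 1⊕1⊕1⊕0⊕1⊕0⊕1⊕0⊕1⊕1⊕1⊕0⊕1⊕0⊕1⊕0 = 0
Syndrome (s16...s1) = 00100 → position 4.
Overall parity (XOR of all 32 bits, including p0): 1⊕1⊕0⊕0⊕1⊕0⊕0⊕1⊕1⊕0⊕0⊕1⊕1⊕0⊕1⊕1⊕1⊕1⊕1⊕0⊕1⊕0⊕1⊕0⊕1⊕1⊕1⊕0⊕1⊕0⊕1⊕0 = 1
Overall=1, syndrome position=4 → single-bit error at position 4.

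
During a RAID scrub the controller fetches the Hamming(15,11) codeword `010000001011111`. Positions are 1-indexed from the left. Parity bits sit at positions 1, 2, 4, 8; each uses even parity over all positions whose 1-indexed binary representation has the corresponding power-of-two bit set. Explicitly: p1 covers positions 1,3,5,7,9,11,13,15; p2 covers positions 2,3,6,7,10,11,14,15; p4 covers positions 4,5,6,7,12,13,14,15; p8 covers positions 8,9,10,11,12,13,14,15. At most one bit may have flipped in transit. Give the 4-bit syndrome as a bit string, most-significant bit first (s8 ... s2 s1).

0000

s1: b1⊕b3⊕b5⊕b7⊕b9⊕b11⊕b13⊕b15 = 0⊕0⊕0⊕0⊕1⊕1⊕1⊕1 = 0
s2: b2⊕b3⊕b6⊕b7⊕b10⊕b11⊕b14⊕b15 = 1⊕0⊕0⊕0⊕0⊕1⊕1⊕1 = 0
s4: b4⊕b5⊕b6⊕b7⊕b12⊕b13⊕b14⊕b15 = 0⊕0⊕0⊕0⊕1⊕1⊕1⊕1 = 0
s8: b8⊕b9⊕b10⊕b11⊕b12⊕b13⊕b14⊕b15 = 0⊕1⊕0⊕1⊕1⊕1⊕1⊕1 = 0
Syndrome (s8...s1) = 0000 → position 0 (no error).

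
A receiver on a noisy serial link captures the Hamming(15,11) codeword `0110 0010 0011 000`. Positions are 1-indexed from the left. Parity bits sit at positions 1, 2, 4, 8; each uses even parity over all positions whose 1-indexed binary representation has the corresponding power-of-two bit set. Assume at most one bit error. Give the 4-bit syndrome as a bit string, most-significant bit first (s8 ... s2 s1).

s1: b1⊕b3⊕b5⊕b7⊕b9⊕b11⊕b13⊕b15 = 0⊕1⊕0⊕1⊕0⊕1⊕0⊕0 = 1
s2: b2⊕b3⊕b6⊕b7⊕b10⊕b11⊕b14⊕b15 = 1⊕1⊕0⊕1⊕0⊕1⊕0⊕0 = 0
s4: b4⊕b5⊕b6⊕b7⊕b12⊕b13⊕b14⊕b15 = 0⊕0⊕0⊕1⊕1⊕0⊕0⊕0 = 0
s8: b8⊕b9⊕b10⊕b11⊕b12⊕b13⊕b14⊕b15 = 0⊕0⊕0⊕1⊕1⊕0⊕0⊕0 = 0
Syndrome (s8...s1) = 0001 → position 1.

0001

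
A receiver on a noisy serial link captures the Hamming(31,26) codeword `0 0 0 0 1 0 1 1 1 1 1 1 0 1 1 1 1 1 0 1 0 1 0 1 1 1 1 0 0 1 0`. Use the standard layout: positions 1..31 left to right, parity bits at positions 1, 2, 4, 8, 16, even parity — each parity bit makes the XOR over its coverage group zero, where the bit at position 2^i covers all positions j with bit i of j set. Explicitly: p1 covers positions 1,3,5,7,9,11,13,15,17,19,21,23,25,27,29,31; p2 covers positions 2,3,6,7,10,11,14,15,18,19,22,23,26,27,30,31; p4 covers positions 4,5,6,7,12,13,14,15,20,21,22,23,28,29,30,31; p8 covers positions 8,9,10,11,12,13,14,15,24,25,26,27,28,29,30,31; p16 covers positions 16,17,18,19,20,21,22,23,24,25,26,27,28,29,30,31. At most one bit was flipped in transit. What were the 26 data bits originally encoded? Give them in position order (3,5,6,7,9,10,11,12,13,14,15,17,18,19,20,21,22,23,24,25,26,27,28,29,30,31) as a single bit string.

s1: b1⊕b3⊕b5⊕b7⊕b9⊕b11⊕b13⊕b15⊕b17⊕b19⊕b21⊕b23⊕b25⊕b27⊕b29⊕b31 = 0⊕0⊕1⊕1⊕1⊕1⊕0⊕1⊕1⊕0⊕0⊕0⊕1⊕1⊕0⊕0 = 0
s2: b2⊕b3⊕b6⊕b7⊕b10⊕b11⊕b14⊕b15⊕b18⊕b19⊕b22⊕b23⊕b26⊕b27⊕b30⊕b31 = 0⊕0⊕0⊕1⊕1⊕1⊕1⊕1⊕1⊕0⊕1⊕0⊕1⊕1⊕1⊕0 = 0
s4: b4⊕b5⊕b6⊕b7⊕b12⊕b13⊕b14⊕b15⊕b20⊕b21⊕b22⊕b23⊕b28⊕b29⊕b30⊕b31 = 0⊕1⊕0⊕1⊕1⊕0⊕1⊕1⊕1⊕0⊕1⊕0⊕0⊕0⊕1⊕0 = 0
s8: b8⊕b9⊕b10⊕b11⊕b12⊕b13⊕b14⊕b15⊕b24⊕b25⊕b26⊕b27⊕b28⊕b29⊕b30⊕b31 = 1⊕1⊕1⊕1⊕1⊕0⊕1⊕1⊕1⊕1⊕1⊕1⊕0⊕0⊕1⊕0 = 0
s16: b16⊕b17⊕b18⊕b19⊕b20⊕b21⊕b22⊕b23⊕b24⊕b25⊕b26⊕b27⊕b28⊕b29⊕b30⊕b31 = 1⊕1⊕1⊕0⊕1⊕0⊕1⊕0⊕1⊕1⊕1⊕1⊕0⊕0⊕1⊕0 = 0
Syndrome (s16...s1) = 00000 → position 0 (no error).
No correction needed.
Data bits at positions 3,5,6,7,9,10,11,12,13,14,15,17,18,19,20,21,22,23,24,25,26,27,28,29,30,31: 01011111011110101011110010

01011111011110101011110010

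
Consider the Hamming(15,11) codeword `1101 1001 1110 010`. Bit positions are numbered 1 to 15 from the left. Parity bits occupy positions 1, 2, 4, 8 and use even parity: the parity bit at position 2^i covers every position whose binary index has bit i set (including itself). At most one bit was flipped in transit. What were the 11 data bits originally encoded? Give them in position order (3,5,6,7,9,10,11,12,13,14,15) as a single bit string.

s1: b1⊕b3⊕b5⊕b7⊕b9⊕b11⊕b13⊕b15 = 1⊕0⊕1⊕0⊕1⊕1⊕0⊕0 = 0
s2: b2⊕b3⊕b6⊕b7⊕b10⊕b11⊕b14⊕b15 = 1⊕0⊕0⊕0⊕1⊕1⊕1⊕0 = 0
s4: b4⊕b5⊕b6⊕b7⊕b12⊕b13⊕b14⊕b15 = 1⊕1⊕0⊕0⊕0⊕0⊕1⊕0 = 1
s8: b8⊕b9⊕b10⊕b11⊕b12⊕b13⊕b14⊕b15 = 1⊕1⊕1⊕1⊕0⊕0⊕1⊕0 = 1
Syndrome (s8...s1) = 1100 → position 12.
Flip bit 12: corrected codeword = 110110011111010
Data bits at positions 3,5,6,7,9,10,11,12,13,14,15: 01001111010

01001111010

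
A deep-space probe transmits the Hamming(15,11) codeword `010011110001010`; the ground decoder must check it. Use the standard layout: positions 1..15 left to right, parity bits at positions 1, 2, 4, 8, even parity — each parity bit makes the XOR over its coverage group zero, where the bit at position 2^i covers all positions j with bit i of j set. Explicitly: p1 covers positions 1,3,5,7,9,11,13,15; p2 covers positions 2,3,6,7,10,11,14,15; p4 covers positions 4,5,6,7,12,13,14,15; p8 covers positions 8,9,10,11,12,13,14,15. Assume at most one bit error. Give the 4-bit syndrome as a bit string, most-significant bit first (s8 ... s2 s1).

1100

s1: b1⊕b3⊕b5⊕b7⊕b9⊕b11⊕b13⊕b15 = 0⊕0⊕1⊕1⊕0⊕0⊕0⊕0 = 0
s2: b2⊕b3⊕b6⊕b7⊕b10⊕b11⊕b14⊕b15 = 1⊕0⊕1⊕1⊕0⊕0⊕1⊕0 = 0
s4: b4⊕b5⊕b6⊕b7⊕b12⊕b13⊕b14⊕b15 = 0⊕1⊕1⊕1⊕1⊕0⊕1⊕0 = 1
s8: b8⊕b9⊕b10⊕b11⊕b12⊕b13⊕b14⊕b15 = 1⊕0⊕0⊕0⊕1⊕0⊕1⊕0 = 1
Syndrome (s8...s1) = 1100 → position 12.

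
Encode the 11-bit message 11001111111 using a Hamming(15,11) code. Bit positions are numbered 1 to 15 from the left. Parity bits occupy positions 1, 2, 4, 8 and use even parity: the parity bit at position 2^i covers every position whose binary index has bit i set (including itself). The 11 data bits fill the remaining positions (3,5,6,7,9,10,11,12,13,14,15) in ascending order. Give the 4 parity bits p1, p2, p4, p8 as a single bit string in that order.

Place data bits at non-power-of-two positions: b3=1, b5=1, b6=0, b7=0, b9=1, b10=1, b11=1, b12=1, b13=1, b14=1, b15=1.
p1 = XOR of data positions {3,5,7,9,11,13,15} = 1⊕1⊕0⊕1⊕1⊕1⊕1 = 0
p2 = XOR of data positions {3,6,7,10,11,14,15} = 1⊕0⊕0⊕1⊕1⊕1⊕1 = 1
p4 = XOR of data positions {5,6,7,12,13,14,15} = 1⊕0⊕0⊕1⊕1⊕1⊕1 = 1
p8 = XOR of data positions {9,10,11,12,13,14,15} = 1⊕1⊕1⊕1⊕1⊕1⊕1 = 1
Parity bits p1,p2,p4,p8 = 0111

0111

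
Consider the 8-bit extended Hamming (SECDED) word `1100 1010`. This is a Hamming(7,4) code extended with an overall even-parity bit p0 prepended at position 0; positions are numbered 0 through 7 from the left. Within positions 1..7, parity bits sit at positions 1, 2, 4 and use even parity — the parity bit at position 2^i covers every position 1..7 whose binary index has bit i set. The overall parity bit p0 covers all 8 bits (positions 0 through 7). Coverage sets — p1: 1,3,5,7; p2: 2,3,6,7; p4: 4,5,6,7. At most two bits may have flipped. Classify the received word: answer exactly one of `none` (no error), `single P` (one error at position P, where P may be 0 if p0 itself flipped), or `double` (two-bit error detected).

s1: b1⊕b3⊕b5⊕b7 = 1⊕0⊕0⊕0 = 1
s2: b2⊕b3⊕b6⊕b7 = 0⊕0⊕1⊕0 = 1
s4: b4⊕b5⊕b6⊕b7 = 1⊕0⊕1⊕0 = 0
Syndrome (s4...s1) = 011 → position 3.
Overall parity (XOR of all 8 bits, including p0): 1⊕1⊕0⊕0⊕1⊕0⊕1⊕0 = 0
Overall=0, syndrome position=3 → double-bit error detected (uncorrectable).

double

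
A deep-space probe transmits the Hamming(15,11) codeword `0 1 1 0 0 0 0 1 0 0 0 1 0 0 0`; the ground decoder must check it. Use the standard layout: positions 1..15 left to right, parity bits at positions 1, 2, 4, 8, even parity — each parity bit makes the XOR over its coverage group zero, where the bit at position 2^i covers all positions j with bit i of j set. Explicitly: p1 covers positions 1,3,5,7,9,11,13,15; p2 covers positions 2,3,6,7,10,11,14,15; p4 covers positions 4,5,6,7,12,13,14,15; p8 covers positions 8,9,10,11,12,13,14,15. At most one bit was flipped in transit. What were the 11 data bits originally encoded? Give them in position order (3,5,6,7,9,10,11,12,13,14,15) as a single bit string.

s1: b1⊕b3⊕b5⊕b7⊕b9⊕b11⊕b13⊕b15 = 0⊕1⊕0⊕0⊕0⊕0⊕0⊕0 = 1
s2: b2⊕b3⊕b6⊕b7⊕b10⊕b11⊕b14⊕b15 = 1⊕1⊕0⊕0⊕0⊕0⊕0⊕0 = 0
s4: b4⊕b5⊕b6⊕b7⊕b12⊕b13⊕b14⊕b15 = 0⊕0⊕0⊕0⊕1⊕0⊕0⊕0 = 1
s8: b8⊕b9⊕b10⊕b11⊕b12⊕b13⊕b14⊕b15 = 1⊕0⊕0⊕0⊕1⊕0⊕0⊕0 = 0
Syndrome (s8...s1) = 0101 → position 5.
Flip bit 5: corrected codeword = 011010010001000
Data bits at positions 3,5,6,7,9,10,11,12,13,14,15: 11000001000

11000001000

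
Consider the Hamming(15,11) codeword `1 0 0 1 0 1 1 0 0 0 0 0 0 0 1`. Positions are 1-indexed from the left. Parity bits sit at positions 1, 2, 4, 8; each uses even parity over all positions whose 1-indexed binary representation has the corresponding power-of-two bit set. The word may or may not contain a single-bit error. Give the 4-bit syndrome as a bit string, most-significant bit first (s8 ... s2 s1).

s1: b1⊕b3⊕b5⊕b7⊕b9⊕b11⊕b13⊕b15 = 1⊕0⊕0⊕1⊕0⊕0⊕0⊕1 = 1
s2: b2⊕b3⊕b6⊕b7⊕b10⊕b11⊕b14⊕b15 = 0⊕0⊕1⊕1⊕0⊕0⊕0⊕1 = 1
s4: b4⊕b5⊕b6⊕b7⊕b12⊕b13⊕b14⊕b15 = 1⊕0⊕1⊕1⊕0⊕0⊕0⊕1 = 0
s8: b8⊕b9⊕b10⊕b11⊕b12⊕b13⊕b14⊕b15 = 0⊕0⊕0⊕0⊕0⊕0⊕0⊕1 = 1
Syndrome (s8...s1) = 1011 → position 11.

1011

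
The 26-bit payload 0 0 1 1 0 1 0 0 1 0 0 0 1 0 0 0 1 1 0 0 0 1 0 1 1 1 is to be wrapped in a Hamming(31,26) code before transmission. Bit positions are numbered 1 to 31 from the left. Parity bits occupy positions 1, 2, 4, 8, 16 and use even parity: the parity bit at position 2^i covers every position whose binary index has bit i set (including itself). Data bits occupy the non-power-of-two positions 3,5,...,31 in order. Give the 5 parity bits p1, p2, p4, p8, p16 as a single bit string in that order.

01001

Place data bits at non-power-of-two positions: b3=0, b5=0, b6=1, b7=1, b9=0, b10=1, b11=0, b12=0, b13=1, b14=0, b15=0, b17=0, b18=1, b19=0, b20=0, b21=0, b22=1, b23=1, b24=0, b25=0, b26=0, b27=1, b28=0, b29=1, b30=1, b31=1.
p1 = XOR of data positions {3,5,7,9,11,13,15,17,19,21,23,25,27,29,31} = 0⊕0⊕1⊕0⊕0⊕1⊕0⊕0⊕0⊕0⊕1⊕0⊕1⊕1⊕1 = 0
p2 = XOR of data positions {3,6,7,10,11,14,15,18,19,22,23,26,27,30,31} = 0⊕1⊕1⊕1⊕0⊕0⊕0⊕1⊕0⊕1⊕1⊕0⊕1⊕1⊕1 = 1
p4 = XOR of data positions {5,6,7,12,13,14,15,20,21,22,23,28,29,30,31} = 0⊕1⊕1⊕0⊕1⊕0⊕0⊕0⊕0⊕1⊕1⊕0⊕1⊕1⊕1 = 0
p8 = XOR of data positions {9,10,11,12,13,14,15,24,25,26,27,28,29,30,31} = 0⊕1⊕0⊕0⊕1⊕0⊕0⊕0⊕0⊕0⊕1⊕0⊕1⊕1⊕1 = 0
p16 = XOR of data positions {17,18,19,20,21,22,23,24,25,26,27,28,29,30,31} = 0⊕1⊕0⊕0⊕0⊕1⊕1⊕0⊕0⊕0⊕1⊕0⊕1⊕1⊕1 = 1
Parity bits p1,p2,p4,p8,p16 = 01001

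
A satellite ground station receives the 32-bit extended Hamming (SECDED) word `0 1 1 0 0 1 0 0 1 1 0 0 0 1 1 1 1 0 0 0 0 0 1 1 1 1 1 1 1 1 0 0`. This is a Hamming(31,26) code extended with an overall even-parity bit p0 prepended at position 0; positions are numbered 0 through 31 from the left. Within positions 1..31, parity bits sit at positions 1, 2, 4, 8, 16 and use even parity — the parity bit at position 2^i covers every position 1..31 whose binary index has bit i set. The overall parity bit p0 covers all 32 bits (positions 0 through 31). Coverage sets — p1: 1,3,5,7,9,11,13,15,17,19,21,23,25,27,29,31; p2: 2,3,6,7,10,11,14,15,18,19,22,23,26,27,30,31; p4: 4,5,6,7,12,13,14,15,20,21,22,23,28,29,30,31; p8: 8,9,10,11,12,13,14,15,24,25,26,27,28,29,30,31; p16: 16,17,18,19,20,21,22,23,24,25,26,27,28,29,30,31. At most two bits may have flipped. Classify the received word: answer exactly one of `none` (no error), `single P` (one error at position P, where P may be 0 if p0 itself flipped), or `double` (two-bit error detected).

s1: b1⊕b3⊕b5⊕b7⊕b9⊕b11⊕b13⊕b15⊕b17⊕b19⊕b21⊕b23⊕b25⊕b27⊕b29⊕b31 = 1⊕0⊕1⊕0⊕1⊕0⊕1⊕1⊕0⊕0⊕0⊕1⊕1⊕1⊕1⊕0 = 1
s2: b2⊕b3⊕b6⊕b7⊕b10⊕b11⊕b14⊕b15⊕b18⊕b19⊕b22⊕b23⊕b26⊕b27⊕b30⊕b31 = 1⊕0⊕0⊕0⊕0⊕0⊕1⊕1⊕0⊕0⊕1⊕1⊕1⊕1⊕0⊕0 = 1
s4: b4⊕b5⊕b6⊕b7⊕b12⊕b13⊕b14⊕b15⊕b20⊕b21⊕b22⊕b23⊕b28⊕b29⊕b30⊕b31 = 0⊕1⊕0⊕0⊕0⊕1⊕1⊕1⊕0⊕0⊕1⊕1⊕1⊕1⊕0⊕0 = 0
s8: b8⊕b9⊕b10⊕b11⊕b12⊕b13⊕b14⊕b15⊕b24⊕b25⊕b26⊕b27⊕b28⊕b29⊕b30⊕b31 = 1⊕1⊕0⊕0⊕0⊕1⊕1⊕1⊕1⊕1⊕1⊕1⊕1⊕1⊕0⊕0 = 1
s16: b16⊕b17⊕b18⊕b19⊕b20⊕b21⊕b22⊕b23⊕b24⊕b25⊕b26⊕b27⊕b28⊕b29⊕b30⊕b31 = 1⊕0⊕0⊕0⊕0⊕0⊕1⊕1⊕1⊕1⊕1⊕1⊕1⊕1⊕0⊕0 = 1
Syndrome (s16...s1) = 11011 → position 27.
Overall parity (XOR of all 32 bits, including p0): 0⊕1⊕1⊕0⊕0⊕1⊕0⊕0⊕1⊕1⊕0⊕0⊕0⊕1⊕1⊕1⊕1⊕0⊕0⊕0⊕0⊕0⊕1⊕1⊕1⊕1⊕1⊕1⊕1⊕1⊕0⊕0 = 1
Overall=1, syndrome position=27 → single-bit error at position 27.

single 27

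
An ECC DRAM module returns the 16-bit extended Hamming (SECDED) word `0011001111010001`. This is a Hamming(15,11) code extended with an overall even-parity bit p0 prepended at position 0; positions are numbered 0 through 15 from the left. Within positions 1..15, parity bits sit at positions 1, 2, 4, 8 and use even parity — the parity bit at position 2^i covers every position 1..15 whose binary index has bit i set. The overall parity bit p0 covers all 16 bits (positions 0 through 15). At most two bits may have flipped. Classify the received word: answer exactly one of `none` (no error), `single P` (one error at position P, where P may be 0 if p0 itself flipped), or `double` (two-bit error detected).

double

s1: b1⊕b3⊕b5⊕b7⊕b9⊕b11⊕b13⊕b15 = 0⊕1⊕0⊕1⊕1⊕1⊕0⊕1 = 1
s2: b2⊕b3⊕b6⊕b7⊕b10⊕b11⊕b14⊕b15 = 1⊕1⊕1⊕1⊕0⊕1⊕0⊕1 = 0
s4: b4⊕b5⊕b6⊕b7⊕b12⊕b13⊕b14⊕b15 = 0⊕0⊕1⊕1⊕0⊕0⊕0⊕1 = 1
s8: b8⊕b9⊕b10⊕b11⊕b12⊕b13⊕b14⊕b15 = 1⊕1⊕0⊕1⊕0⊕0⊕0⊕1 = 0
Syndrome (s8...s1) = 0101 → position 5.
Overall parity (XOR of all 16 bits, including p0): 0⊕0⊕1⊕1⊕0⊕0⊕1⊕1⊕1⊕1⊕0⊕1⊕0⊕0⊕0⊕1 = 0
Overall=0, syndrome position=5 → double-bit error detected (uncorrectable).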